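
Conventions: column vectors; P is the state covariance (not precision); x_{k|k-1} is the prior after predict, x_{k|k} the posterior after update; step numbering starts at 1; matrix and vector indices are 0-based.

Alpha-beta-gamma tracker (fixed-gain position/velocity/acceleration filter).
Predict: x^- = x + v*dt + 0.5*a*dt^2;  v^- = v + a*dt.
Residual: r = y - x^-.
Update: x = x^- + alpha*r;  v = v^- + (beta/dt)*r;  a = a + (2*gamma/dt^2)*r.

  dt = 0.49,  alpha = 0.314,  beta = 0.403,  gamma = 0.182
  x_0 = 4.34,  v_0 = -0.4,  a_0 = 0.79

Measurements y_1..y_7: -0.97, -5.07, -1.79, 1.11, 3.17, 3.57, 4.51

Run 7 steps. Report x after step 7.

step 1: x_pred=4.2388  r=-5.2088  x^+=2.6033  v^+=-4.2969  a^+=-7.1068
step 2: x_pred=-0.3554  r=-4.7146  x^+=-1.8358  v^+=-11.6568  a^+=-14.2543
step 3: x_pred=-9.2588  r=7.4688  x^+=-6.9136  v^+=-12.4986  a^+=-2.9313
step 4: x_pred=-13.3898  r=14.4998  x^+=-8.8369  v^+=-2.0096  a^+=19.0510
step 5: x_pred=-7.5345  r=10.7045  x^+=-4.1733  v^+=16.1293  a^+=35.2794
step 6: x_pred=7.9653  r=-4.3953  x^+=6.5852  v^+=29.8013  a^+=28.6159
step 7: x_pred=24.6232  r=-20.1132  x^+=18.3076  v^+=27.2810  a^+=-1.8763

x_post = 18.3076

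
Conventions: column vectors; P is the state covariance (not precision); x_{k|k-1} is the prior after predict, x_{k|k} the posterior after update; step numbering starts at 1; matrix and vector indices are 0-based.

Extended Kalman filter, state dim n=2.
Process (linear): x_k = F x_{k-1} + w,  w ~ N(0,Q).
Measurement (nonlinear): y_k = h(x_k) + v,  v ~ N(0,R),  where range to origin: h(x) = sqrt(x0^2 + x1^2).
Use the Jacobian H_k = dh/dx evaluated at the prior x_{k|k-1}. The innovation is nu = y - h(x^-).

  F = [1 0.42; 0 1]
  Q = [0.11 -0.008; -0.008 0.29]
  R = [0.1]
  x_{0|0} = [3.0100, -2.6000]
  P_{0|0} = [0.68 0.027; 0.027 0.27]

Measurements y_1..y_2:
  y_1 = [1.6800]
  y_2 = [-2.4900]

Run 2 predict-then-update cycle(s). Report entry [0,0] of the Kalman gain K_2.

K[0,0] = -0.5855

step 1: x^-=[1.9180, -2.6000]  P^-=[0.8603 0.1324; 0.1324 0.5600]  H_jac=[0.5936 -0.8047]  S=[0.6393]  K=[0.6322; -0.5819]  nu=[-1.5509]  x^+=[0.9376, -1.6975]  P^+=[0.6048 0.3676; 0.3676 0.3435]
step 2: x^-=[0.2246, -1.6975]  P^-=[1.0842 0.5039; 0.5039 0.6335]  H_jac=[0.1312 -0.9914]  S=[0.6102]  K=[-0.5855; -0.9209]  nu=[-4.2023]  x^+=[2.6852, 2.1723]  P^+=[0.8750 0.1748; 0.1748 0.1160]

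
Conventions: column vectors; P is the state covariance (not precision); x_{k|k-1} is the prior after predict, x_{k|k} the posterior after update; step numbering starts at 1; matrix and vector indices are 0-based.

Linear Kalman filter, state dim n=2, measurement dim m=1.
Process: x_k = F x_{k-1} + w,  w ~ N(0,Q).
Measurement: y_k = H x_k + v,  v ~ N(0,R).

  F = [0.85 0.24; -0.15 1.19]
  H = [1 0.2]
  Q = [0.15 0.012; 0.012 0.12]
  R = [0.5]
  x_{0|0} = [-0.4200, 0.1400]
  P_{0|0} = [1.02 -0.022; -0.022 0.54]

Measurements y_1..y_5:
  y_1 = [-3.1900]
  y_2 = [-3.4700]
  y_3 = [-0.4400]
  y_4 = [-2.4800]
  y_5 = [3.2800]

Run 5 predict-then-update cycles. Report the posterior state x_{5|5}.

step 1: x^-=[-0.3234, 0.2296]  P^-=[0.9091 0.0147; 0.0147 0.9155]  S=[1.4516]  K=[0.6283; 0.1363]  nu=[-2.9125]  x^+=[-2.1533, -0.1673]  P^+=[0.3361 -0.1096; -0.1096 0.8885]
step 2: x^-=[-1.8705, 0.1239]  P^-=[0.3993 0.1160; 0.1160 1.4249]  S=[1.0027]  K=[0.4214; 0.3999]  nu=[-1.6243]  x^+=[-2.5549, -0.5257]  P^+=[0.2213 -0.0529; -0.0529 1.2646]
step 3: x^-=[-2.2978, -0.2424]  P^-=[0.3611 0.2933; 0.2933 1.9346]  S=[1.0558]  K=[0.3976; 0.6443]  nu=[1.9063]  x^+=[-1.5399, 0.9858]  P^+=[0.1942 0.0229; 0.0229 1.4964]
step 4: x^-=[-1.0723, 1.4041]  P^-=[0.3858 0.4369; 0.4369 2.2352]  S=[1.1500]  K=[0.4115; 0.7686]  nu=[-1.6885]  x^+=[-1.7671, 0.1063]  P^+=[0.1911 0.0732; 0.0732 1.5558]
step 5: x^-=[-1.4766, 0.3915]  P^-=[0.4075 0.5033; 0.5033 2.3013]  S=[1.2009]  K=[0.4232; 0.8024]  nu=[4.6783]  x^+=[0.5032, 4.1452]  P^+=[0.1925 0.0956; 0.0956 1.5281]

x_post = [0.5032, 4.1452]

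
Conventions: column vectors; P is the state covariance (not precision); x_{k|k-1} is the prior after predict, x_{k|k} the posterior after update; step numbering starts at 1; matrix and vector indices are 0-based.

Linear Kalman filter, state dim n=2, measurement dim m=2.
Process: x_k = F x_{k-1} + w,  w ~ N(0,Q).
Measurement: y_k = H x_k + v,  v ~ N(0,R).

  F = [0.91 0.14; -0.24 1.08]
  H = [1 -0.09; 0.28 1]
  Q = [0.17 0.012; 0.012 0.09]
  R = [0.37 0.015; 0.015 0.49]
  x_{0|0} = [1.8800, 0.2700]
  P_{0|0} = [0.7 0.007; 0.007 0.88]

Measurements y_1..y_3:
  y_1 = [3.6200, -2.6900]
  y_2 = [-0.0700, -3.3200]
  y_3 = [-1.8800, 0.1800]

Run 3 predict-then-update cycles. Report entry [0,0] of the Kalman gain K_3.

K[0,0] = 0.4577

step 1: x^-=[1.7486, -0.1596]  P^-=[0.7687 -0.0012; -0.0012 1.1531]  S=[1.1483 0.1253; 0.1253 1.7027]  K=[0.6611 0.0771; -0.1666 0.6893]  nu=[1.8570, -3.0200]  x^+=[2.7436, -2.5507]  P^+=[0.2439 -0.0206; -0.0206 0.3410]
step 2: x^-=[2.1396, -3.4132]  P^-=[0.3734 -0.0093; -0.0093 0.5125]  S=[0.7492 0.0644; 0.0644 1.0266]  K=[0.4942 0.0618; -0.1173 0.5041]  nu=[-2.5168, -0.5059]  x^+=[0.8645, -3.3731]  P^+=[0.1826 -0.0134; -0.0134 0.2490]
step 3: x^-=[0.3145, -3.8504]  P^-=[0.3227 -0.0030; -0.0030 0.3979]  S=[0.6964 0.0666; 0.0666 0.9115]  K=[0.4577 0.0624; -0.0980 0.4428]  nu=[-2.5410, 3.9423]  x^+=[-0.6026, -1.8557]  P^+=[0.1694 -0.0100; -0.0100 0.2183]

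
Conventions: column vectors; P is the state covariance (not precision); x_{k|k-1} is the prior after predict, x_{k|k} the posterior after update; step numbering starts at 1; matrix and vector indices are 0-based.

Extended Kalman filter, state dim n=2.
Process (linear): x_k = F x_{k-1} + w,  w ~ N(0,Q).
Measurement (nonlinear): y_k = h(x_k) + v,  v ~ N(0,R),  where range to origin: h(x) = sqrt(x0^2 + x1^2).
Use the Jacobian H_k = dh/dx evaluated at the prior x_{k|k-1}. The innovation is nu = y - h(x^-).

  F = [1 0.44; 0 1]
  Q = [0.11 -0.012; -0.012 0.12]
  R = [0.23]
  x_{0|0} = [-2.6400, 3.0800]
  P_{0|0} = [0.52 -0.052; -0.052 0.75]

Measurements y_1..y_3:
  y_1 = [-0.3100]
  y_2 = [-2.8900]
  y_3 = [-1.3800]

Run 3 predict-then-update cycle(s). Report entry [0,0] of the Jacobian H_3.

step 1: x^-=[-1.2848, 3.0800]  P^-=[0.7294 0.2660; 0.2660 0.8700]  H_jac=[-0.3850 0.9229]  S=[0.8901]  K=[-0.0397; 0.7870]  nu=[-3.6472]  x^+=[-1.1400, 0.2097]  P^+=[0.7280 0.2938; 0.2938 0.3187]
step 2: x^-=[-1.0478, 0.2097]  P^-=[1.1583 0.4220; 0.4220 0.4387]  H_jac=[-0.9806 0.1962]  S=[1.1982]  K=[-0.8788; -0.2735]  nu=[-3.9586]  x^+=[2.4310, 1.2925]  P^+=[0.2329 0.1340; 0.1340 0.3490]
step 3: x^-=[2.9997, 1.2925]  P^-=[0.5284 0.2756; 0.2756 0.4690]  H_jac=[0.9184 0.3957]  S=[0.9494]  K=[0.6260; 0.4620]  nu=[-4.6463]  x^+=[0.0911, -0.8543]  P^+=[0.1564 0.0010; 0.0010 0.2663]

H_jac[0,0] = 0.9184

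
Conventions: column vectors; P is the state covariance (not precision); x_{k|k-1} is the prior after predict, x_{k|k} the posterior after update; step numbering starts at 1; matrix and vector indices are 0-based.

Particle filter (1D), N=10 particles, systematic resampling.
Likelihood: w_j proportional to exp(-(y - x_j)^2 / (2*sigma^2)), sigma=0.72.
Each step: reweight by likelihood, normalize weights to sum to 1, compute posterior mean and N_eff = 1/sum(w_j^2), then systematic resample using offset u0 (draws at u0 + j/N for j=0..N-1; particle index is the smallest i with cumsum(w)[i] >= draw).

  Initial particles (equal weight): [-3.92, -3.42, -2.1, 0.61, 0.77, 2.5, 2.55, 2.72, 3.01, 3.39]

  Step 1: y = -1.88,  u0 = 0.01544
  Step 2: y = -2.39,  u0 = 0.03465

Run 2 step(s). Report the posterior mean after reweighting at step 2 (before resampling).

step 1: w=[0.0168, 0.0942, 0.8856, 0.0023, 0.0011, 0.0000, 0.0000, 0.0000, 0.0000, 0.0000]  mean=-2.2455  Neff=1.2603  idx=[0, 2, 2, 2, 2, 2, 2, 2, 2, 2]
step 2: w=[0.0124, 0.1097, 0.1097, 0.1097, 0.1097, 0.1097, 0.1097, 0.1097, 0.1097, 0.1097]  mean=-2.1226  Neff=9.2151  idx=[1, 2, 3, 3, 4, 5, 6, 7, 8, 9]

post_mean = -2.1226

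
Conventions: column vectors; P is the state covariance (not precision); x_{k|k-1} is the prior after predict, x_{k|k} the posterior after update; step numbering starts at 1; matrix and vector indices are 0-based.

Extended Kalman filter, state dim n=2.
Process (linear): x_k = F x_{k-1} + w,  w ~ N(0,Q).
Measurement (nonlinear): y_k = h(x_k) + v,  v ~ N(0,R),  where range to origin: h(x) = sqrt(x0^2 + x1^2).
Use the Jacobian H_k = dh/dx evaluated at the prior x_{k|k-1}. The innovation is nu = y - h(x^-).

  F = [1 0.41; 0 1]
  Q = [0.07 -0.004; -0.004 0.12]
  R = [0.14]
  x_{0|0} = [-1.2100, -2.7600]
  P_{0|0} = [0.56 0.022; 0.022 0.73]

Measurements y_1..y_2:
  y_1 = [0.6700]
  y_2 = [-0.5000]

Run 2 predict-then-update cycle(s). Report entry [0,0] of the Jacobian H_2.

H_jac[0,0] = -0.7706

step 1: x^-=[-2.3416, -2.7600]  P^-=[0.7708 0.3173; 0.3173 0.8500]  H_jac=[-0.6469 -0.7625]  S=[1.2699]  K=[-0.5832; -0.6721]  nu=[-2.9495]  x^+=[-0.6215, -0.7778]  P^+=[0.3389 -0.1804; -0.1804 0.2764]
step 2: x^-=[-0.9404, -0.7778]  P^-=[0.3074 -0.0711; -0.0711 0.3964]  H_jac=[-0.7706 -0.6373]  S=[0.4138]  K=[-0.4630; -0.4783]  nu=[-1.7204]  x^+=[-0.1439, 0.0451]  P^+=[0.2187 -0.1627; -0.1627 0.3018]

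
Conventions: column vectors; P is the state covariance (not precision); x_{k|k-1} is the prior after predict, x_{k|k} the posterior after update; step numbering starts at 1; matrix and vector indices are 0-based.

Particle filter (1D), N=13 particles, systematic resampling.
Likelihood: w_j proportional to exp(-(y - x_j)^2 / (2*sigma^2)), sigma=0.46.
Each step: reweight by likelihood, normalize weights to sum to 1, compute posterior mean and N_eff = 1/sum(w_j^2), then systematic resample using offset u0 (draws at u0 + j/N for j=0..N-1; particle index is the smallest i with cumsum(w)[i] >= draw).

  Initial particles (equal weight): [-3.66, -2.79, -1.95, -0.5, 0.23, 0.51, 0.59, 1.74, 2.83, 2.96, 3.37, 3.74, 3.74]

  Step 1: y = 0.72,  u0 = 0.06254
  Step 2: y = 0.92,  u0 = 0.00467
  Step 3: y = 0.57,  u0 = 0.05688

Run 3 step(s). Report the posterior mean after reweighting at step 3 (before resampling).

post_mean = 0.5143

step 1: w=[0.0000, 0.0000, 0.0000, 0.0117, 0.2229, 0.3542, 0.3777, 0.0336, 0.0000, 0.0000, 0.0000, 0.0000, 0.0000]  mean=0.5074  Neff=3.1349  idx=[4, 4, 4, 5, 5, 5, 5, 6, 6, 6, 6, 6, 7]
step 2: w=[0.0420, 0.0420, 0.0420, 0.0869, 0.0869, 0.0869, 0.0869, 0.1000, 0.1000, 0.1000, 0.1000, 0.1000, 0.0264]  mean=0.5472  Neff=11.6014  idx=[0, 1, 3, 4, 5, 6, 6, 7, 8, 9, 10, 10, 11]
step 3: w=[0.0610, 0.0610, 0.0795, 0.0795, 0.0795, 0.0795, 0.0795, 0.0801, 0.0801, 0.0801, 0.0801, 0.0801, 0.0801]  mean=0.5143  Neff=12.8994  idx=[0, 2, 3, 4, 5, 6, 6, 7, 8, 9, 10, 11, 12]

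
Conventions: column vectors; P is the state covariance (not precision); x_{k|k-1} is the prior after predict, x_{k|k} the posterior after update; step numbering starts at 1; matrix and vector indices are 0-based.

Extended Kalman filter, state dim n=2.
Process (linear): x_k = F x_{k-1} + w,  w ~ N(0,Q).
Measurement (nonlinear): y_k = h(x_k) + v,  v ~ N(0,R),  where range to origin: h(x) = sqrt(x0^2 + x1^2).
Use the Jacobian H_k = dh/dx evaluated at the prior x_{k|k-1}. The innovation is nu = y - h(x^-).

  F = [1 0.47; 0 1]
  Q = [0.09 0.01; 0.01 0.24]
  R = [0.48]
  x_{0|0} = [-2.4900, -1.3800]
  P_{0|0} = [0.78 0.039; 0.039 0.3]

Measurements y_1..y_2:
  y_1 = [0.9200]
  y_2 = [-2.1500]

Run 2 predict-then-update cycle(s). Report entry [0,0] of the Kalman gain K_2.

K[0,0] = -0.4669

step 1: x^-=[-3.1386, -1.3800]  P^-=[0.9729 0.1900; 0.1900 0.5400]  H_jac=[-0.9154 -0.4025]  S=[1.5228]  K=[-0.6351; -0.2569]  nu=[-2.5086]  x^+=[-1.5454, -0.7354]  P^+=[0.3587 -0.0585; -0.0585 0.4395]
step 2: x^-=[-1.8911, -0.7354]  P^-=[0.4908 0.1581; 0.1581 0.6795]  H_jac=[-0.9320 -0.3625]  S=[1.1024]  K=[-0.4669; -0.3570]  nu=[-4.1790]  x^+=[0.0602, 0.7566]  P^+=[0.2505 -0.0257; -0.0257 0.5389]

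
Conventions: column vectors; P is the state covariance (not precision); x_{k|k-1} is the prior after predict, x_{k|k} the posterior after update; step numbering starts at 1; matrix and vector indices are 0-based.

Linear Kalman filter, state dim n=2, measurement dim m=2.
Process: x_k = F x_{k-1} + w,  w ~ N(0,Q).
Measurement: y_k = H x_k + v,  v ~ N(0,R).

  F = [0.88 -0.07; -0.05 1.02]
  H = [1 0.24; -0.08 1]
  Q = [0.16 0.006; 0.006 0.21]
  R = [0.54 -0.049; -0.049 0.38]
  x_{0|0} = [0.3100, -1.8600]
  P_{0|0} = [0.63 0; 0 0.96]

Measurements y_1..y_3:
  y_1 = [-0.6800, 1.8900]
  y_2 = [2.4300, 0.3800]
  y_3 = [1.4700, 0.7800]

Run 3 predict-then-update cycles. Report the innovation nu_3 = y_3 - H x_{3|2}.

innov = [0.7107, 0.0566]

step 1: x^-=[0.4030, -1.9127]  P^-=[0.6526 -0.0903; -0.0903 1.2104]  S=[1.2190 0.1007; 0.1007 1.6090]  K=[0.5276 -0.1216; 0.1022 0.7503]  nu=[-0.6240, 3.8349]  x^+=[-0.3925, 0.9010]  P^+=[0.3024 -0.0479; -0.0479 0.2763]
step 2: x^-=[-0.4085, 0.9387]  P^-=[0.4014 -0.0702; -0.0702 0.5031]  S=[0.9367 -0.0292; -0.0292 0.8969]  K=[0.4074 -0.1008; 0.0717 0.5695]  nu=[2.6132, -0.5913]  x^+=[0.7158, 0.7894]  P^+=[0.2344 -0.0395; -0.0395 0.2097]
step 3: x^-=[0.5746, 0.7694]  P^-=[0.3474 -0.0549; -0.0549 0.4328]  S=[0.8860 -0.0267; -0.0267 0.8238]  K=[0.3746 -0.0882; 0.0714 0.5330]  nu=[0.7107, 0.0566]  x^+=[0.8359, 0.8503]  P^+=[0.2149 -0.0347; -0.0347 0.1963]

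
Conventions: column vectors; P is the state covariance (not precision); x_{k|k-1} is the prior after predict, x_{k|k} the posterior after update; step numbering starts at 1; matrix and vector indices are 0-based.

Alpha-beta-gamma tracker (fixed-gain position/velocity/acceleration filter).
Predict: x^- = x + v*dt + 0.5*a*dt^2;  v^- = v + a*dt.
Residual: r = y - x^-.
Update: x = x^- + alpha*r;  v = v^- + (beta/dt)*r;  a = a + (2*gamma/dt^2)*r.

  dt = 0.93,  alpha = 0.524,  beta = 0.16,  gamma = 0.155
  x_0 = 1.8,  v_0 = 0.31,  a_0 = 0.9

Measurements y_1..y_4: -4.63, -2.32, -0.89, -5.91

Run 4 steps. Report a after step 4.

a_post = -0.6893

step 1: x_pred=2.4775  r=-7.1075  x^+=-1.2468  v^+=-0.0758  a^+=-1.6475
step 2: x_pred=-2.0298  r=-0.2902  x^+=-2.1819  v^+=-1.6579  a^+=-1.7515
step 3: x_pred=-4.4811  r=3.5911  x^+=-2.5994  v^+=-2.6690  a^+=-0.4644
step 4: x_pred=-5.2823  r=-0.6277  x^+=-5.6112  v^+=-3.2088  a^+=-0.6893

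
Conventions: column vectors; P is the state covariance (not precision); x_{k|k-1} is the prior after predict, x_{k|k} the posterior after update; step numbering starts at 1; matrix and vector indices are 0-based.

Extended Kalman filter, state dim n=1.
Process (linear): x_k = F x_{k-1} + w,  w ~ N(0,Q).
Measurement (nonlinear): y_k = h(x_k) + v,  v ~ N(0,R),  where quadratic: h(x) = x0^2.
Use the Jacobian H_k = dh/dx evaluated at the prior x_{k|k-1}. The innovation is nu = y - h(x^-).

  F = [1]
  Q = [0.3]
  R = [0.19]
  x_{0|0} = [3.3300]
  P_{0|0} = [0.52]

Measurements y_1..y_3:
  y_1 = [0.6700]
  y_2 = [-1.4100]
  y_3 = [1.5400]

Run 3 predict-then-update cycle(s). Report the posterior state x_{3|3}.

step 1: x^-=[3.3300]  P^-=[0.8200]  H_jac=[6.6600]  S=[36.5616]  K=[0.1494]  nu=[-10.4189]  x^+=[1.7737]  P^+=[0.0043]
step 2: x^-=[1.7737]  P^-=[0.3043]  H_jac=[3.5475]  S=[4.0190]  K=[0.2686]  nu=[-4.5561]  x^+=[0.5501]  P^+=[0.0144]
step 3: x^-=[0.5501]  P^-=[0.3144]  H_jac=[1.1002]  S=[0.5706]  K=[0.6062]  nu=[1.2374]  x^+=[1.3003]  P^+=[0.1047]

x_post = [1.3003]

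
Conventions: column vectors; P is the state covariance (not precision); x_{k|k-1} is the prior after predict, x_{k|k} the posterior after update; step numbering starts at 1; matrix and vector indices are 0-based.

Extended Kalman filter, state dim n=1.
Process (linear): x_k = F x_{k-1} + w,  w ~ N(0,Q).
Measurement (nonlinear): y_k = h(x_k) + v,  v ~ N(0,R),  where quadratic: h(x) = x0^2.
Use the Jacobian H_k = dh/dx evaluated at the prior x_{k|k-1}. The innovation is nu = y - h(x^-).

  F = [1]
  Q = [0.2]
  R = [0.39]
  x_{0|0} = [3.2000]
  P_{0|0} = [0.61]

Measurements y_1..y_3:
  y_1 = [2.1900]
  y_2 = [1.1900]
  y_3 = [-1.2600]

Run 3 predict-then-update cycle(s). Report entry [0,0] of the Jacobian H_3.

step 1: x^-=[3.2000]  P^-=[0.8100]  H_jac=[6.4000]  S=[33.5676]  K=[0.1544]  nu=[-8.0500]  x^+=[1.9568]  P^+=[0.0094]
step 2: x^-=[1.9568]  P^-=[0.2094]  H_jac=[3.9136]  S=[3.5974]  K=[0.2278]  nu=[-2.6391]  x^+=[1.3556]  P^+=[0.0227]
step 3: x^-=[1.3556]  P^-=[0.2227]  H_jac=[2.7111]  S=[2.0269]  K=[0.2979]  nu=[-3.0976]  x^+=[0.4329]  P^+=[0.0428]

H_jac[0,0] = 2.7111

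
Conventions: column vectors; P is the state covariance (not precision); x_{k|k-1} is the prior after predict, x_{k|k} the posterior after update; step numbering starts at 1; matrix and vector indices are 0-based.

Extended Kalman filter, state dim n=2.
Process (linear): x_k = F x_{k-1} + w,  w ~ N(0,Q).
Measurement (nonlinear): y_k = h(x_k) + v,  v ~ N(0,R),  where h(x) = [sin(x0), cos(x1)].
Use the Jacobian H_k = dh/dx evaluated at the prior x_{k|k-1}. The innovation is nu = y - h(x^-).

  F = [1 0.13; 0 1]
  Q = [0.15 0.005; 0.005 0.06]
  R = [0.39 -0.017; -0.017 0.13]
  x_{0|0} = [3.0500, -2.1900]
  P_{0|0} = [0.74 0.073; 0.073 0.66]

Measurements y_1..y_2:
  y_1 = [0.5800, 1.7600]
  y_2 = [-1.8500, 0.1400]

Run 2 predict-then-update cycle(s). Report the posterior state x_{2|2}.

x_post = [4.0327, 0.2779]

step 1: x^-=[2.7653, -2.1900]  P^-=[0.9201 0.1638; 0.1638 0.7200]  H_jac=[-0.9300 0.0000; 0.0000 0.8143]  S=[1.1859 -0.1411; -0.1411 0.6075]  K=[-0.7153 0.0535; -0.0140 0.9619]  nu=[0.2125, 2.3404]  x^+=[2.7385, 0.0583]  P^+=[0.3009 0.0235; 0.0235 0.1539]
step 2: x^-=[2.7461, 0.0583]  P^-=[0.4596 0.0485; 0.0485 0.2139]  H_jac=[-0.9228 0.0000; 0.0000 -0.0583]  S=[0.7814 -0.0144; -0.0144 0.1307]  K=[-0.5443 -0.0815; -0.0591 -0.1018]  nu=[-2.2353, -0.8583]  x^+=[4.0327, 0.2779]  P^+=[0.2285 0.0231; 0.0231 0.2099]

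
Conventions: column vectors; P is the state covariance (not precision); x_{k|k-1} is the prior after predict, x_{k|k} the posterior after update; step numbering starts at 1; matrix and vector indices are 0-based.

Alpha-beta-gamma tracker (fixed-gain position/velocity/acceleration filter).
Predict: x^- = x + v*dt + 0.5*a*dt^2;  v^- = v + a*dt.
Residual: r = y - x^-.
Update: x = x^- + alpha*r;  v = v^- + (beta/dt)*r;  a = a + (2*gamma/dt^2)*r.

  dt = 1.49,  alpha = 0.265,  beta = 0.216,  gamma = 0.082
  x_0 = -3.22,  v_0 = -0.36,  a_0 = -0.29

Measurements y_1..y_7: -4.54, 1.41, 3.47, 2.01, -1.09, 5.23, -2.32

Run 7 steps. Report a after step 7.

step 1: x_pred=-4.0783  r=-0.4617  x^+=-4.2007  v^+=-0.8590  a^+=-0.3241
step 2: x_pred=-5.8404  r=7.2504  x^+=-3.9190  v^+=-0.2909  a^+=0.2115
step 3: x_pred=-4.1177  r=7.5877  x^+=-2.1070  v^+=1.1242  a^+=0.7720
step 4: x_pred=0.4250  r=1.5850  x^+=0.8451  v^+=2.5042  a^+=0.8891
step 5: x_pred=5.5633  r=-6.6533  x^+=3.8002  v^+=2.8644  a^+=0.3976
step 6: x_pred=8.5095  r=-3.2795  x^+=7.6404  v^+=2.9814  a^+=0.1553
step 7: x_pred=12.2552  r=-14.5752  x^+=8.3928  v^+=1.1000  a^+=-0.9213

a_post = -0.9213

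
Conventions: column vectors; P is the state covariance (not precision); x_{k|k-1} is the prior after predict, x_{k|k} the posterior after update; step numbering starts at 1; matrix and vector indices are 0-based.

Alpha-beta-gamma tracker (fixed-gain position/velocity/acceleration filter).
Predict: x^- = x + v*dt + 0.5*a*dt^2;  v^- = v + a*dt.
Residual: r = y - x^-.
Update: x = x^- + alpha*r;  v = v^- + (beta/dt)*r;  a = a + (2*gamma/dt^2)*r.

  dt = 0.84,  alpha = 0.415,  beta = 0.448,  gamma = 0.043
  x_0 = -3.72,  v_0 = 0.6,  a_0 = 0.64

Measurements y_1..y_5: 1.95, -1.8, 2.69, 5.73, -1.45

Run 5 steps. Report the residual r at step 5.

resid = -10.1957

step 1: x_pred=-2.9902  r=4.9402  x^+=-0.9400  v^+=3.7724  a^+=1.2421
step 2: x_pred=2.6670  r=-4.4670  x^+=0.8132  v^+=2.4334  a^+=0.6977
step 3: x_pred=3.1034  r=-0.4134  x^+=2.9318  v^+=2.7990  a^+=0.6473
step 4: x_pred=5.5113  r=0.2187  x^+=5.6021  v^+=3.4593  a^+=0.6740
step 5: x_pred=8.7457  r=-10.1957  x^+=4.5145  v^+=-1.4122  a^+=-0.5687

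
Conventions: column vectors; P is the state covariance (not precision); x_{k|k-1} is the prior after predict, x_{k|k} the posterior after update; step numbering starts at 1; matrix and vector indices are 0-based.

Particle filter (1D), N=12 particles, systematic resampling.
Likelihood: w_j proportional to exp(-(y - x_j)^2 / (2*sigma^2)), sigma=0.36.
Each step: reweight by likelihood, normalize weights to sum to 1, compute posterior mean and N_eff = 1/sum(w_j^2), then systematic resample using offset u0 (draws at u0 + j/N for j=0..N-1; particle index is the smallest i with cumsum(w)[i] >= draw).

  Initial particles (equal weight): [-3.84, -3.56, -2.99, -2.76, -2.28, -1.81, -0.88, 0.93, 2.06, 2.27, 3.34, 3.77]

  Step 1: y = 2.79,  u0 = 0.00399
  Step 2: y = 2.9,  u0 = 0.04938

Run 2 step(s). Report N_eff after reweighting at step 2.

step 1: w=[0.0000, 0.0000, 0.0000, 0.0000, 0.0000, 0.0000, 0.0000, 0.0000, 0.1568, 0.4317, 0.3814, 0.0301]  mean=2.6904  Neff=2.7988  idx=[8, 8, 9, 9, 9, 9, 9, 9, 10, 10, 10, 10]
step 2: w=[0.0198, 0.0198, 0.0651, 0.0651, 0.0651, 0.0651, 0.0651, 0.0651, 0.1425, 0.1425, 0.1425, 0.1425]  mean=2.8717  Neff=9.3079  idx=[2, 3, 4, 5, 7, 8, 8, 9, 10, 10, 11, 11]

N_eff = 9.3079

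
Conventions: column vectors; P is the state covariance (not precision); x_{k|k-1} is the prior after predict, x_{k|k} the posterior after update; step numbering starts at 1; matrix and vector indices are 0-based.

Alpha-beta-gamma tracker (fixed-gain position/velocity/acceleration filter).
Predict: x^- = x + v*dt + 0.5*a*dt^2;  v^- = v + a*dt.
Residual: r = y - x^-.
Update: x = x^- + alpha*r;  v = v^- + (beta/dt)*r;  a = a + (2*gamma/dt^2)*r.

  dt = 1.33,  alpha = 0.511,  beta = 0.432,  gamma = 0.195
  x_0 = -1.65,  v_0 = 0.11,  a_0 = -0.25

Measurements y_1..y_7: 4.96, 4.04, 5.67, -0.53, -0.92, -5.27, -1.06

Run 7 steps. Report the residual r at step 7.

step 1: x_pred=-1.7248  r=6.6848  x^+=1.6911  v^+=1.9488  a^+=1.2238
step 2: x_pred=5.3655  r=-1.3255  x^+=4.6882  v^+=3.1460  a^+=0.9316
step 3: x_pred=9.6963  r=-4.0263  x^+=7.6388  v^+=3.0772  a^+=0.0439
step 4: x_pred=11.7704  r=-12.3004  x^+=5.4849  v^+=-0.8597  a^+=-2.6680
step 5: x_pred=1.9818  r=-2.9018  x^+=0.4990  v^+=-5.3507  a^+=-3.3078
step 6: x_pred=-9.5431  r=4.2731  x^+=-7.3595  v^+=-8.3622  a^+=-2.3657
step 7: x_pred=-20.5735  r=19.5135  x^+=-10.6021  v^+=-5.1703  a^+=1.9366

resid = 19.5135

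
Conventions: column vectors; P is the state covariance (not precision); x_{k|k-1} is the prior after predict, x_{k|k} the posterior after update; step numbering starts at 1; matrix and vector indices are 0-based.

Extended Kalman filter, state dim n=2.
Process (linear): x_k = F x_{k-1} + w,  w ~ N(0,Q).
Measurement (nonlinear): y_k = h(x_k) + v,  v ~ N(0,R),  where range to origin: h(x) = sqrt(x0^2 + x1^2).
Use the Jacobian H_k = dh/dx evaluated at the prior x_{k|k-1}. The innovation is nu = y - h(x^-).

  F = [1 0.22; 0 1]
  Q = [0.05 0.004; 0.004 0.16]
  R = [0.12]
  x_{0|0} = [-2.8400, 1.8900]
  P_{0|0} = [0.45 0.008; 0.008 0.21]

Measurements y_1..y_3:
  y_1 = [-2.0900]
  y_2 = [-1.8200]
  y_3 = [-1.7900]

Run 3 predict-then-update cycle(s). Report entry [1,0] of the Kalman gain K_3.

K[1,0] = -0.7502

step 1: x^-=[-2.4242, 1.8900]  P^-=[0.5137 0.0582; 0.0582 0.3700]  H_jac=[-0.7886 0.6149]  S=[0.5229]  K=[-0.7063; 0.3473]  nu=[-5.1639]  x^+=[1.2229, 0.0967]  P^+=[0.2528 0.1865; 0.1865 0.3069]
step 2: x^-=[1.2442, 0.0967]  P^-=[0.3997 0.2580; 0.2580 0.4669]  H_jac=[0.9970 0.0775]  S=[0.5600]  K=[0.7474; 0.5239]  nu=[-3.0680]  x^+=[-1.0487, -1.5106]  P^+=[0.0869 0.0387; 0.0387 0.3132]
step 3: x^-=[-1.3810, -1.5106]  P^-=[0.1691 0.1116; 0.1116 0.4732]  H_jac=[-0.6747 -0.7381]  S=[0.5660]  K=[-0.3472; -0.7502]  nu=[-3.8368]  x^+=[-0.0488, 1.3677]  P^+=[0.1009 -0.0358; -0.0358 0.1547]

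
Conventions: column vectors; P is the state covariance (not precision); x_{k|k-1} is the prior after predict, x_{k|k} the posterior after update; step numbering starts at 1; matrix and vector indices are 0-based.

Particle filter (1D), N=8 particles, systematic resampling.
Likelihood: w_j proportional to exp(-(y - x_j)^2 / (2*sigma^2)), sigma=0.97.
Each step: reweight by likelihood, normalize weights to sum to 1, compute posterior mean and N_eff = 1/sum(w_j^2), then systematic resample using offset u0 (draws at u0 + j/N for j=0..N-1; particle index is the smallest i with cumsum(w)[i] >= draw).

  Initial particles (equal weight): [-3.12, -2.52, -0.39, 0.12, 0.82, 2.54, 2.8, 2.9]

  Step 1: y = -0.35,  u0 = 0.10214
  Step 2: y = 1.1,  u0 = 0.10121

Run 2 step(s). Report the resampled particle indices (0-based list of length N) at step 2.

step 1: w=[0.0068, 0.0329, 0.4011, 0.3570, 0.1940, 0.0047, 0.0021, 0.0015]  mean=-0.0366  Neff=3.0571  idx=[2, 2, 2, 3, 3, 3, 4, 4]
step 2: w=[0.0662, 0.0662, 0.0662, 0.1293, 0.1293, 0.1293, 0.2067, 0.2067]  mean=0.3080  Neff=6.7222  idx=[1, 3, 4, 5, 6, 6, 7, 7]

resampled_idx = [1, 3, 4, 5, 6, 6, 7, 7]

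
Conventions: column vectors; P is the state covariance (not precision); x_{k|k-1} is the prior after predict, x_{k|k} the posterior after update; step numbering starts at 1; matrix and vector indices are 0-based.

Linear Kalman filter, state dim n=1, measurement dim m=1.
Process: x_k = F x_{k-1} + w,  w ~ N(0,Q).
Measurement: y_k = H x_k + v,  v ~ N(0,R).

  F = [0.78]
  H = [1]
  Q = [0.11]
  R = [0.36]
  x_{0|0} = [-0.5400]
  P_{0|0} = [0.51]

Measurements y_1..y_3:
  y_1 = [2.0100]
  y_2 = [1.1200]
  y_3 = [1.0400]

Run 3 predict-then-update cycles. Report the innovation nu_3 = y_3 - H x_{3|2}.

step 1: x^-=[-0.4212]  P^-=[0.4203]  S=[0.7803]  K=[0.5386]  nu=[2.4312]  x^+=[0.8883]  P^+=[0.1939]
step 2: x^-=[0.6929]  P^-=[0.2280]  S=[0.5880]  K=[0.3877]  nu=[0.4271]  x^+=[0.8585]  P^+=[0.1396]
step 3: x^-=[0.6696]  P^-=[0.1949]  S=[0.5549]  K=[0.3513]  nu=[0.3704]  x^+=[0.7997]  P^+=[0.1265]

innov = [0.3704]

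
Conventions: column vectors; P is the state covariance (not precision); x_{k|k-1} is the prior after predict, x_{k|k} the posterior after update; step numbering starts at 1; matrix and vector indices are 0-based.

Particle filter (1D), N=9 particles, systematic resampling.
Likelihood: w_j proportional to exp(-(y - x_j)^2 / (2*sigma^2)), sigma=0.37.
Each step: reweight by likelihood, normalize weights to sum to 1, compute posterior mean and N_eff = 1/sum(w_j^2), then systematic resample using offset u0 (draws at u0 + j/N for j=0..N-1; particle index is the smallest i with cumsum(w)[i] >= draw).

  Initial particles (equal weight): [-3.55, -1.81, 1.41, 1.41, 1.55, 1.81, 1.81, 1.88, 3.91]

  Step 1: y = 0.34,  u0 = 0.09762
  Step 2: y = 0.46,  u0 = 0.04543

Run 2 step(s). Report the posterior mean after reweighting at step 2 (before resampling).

step 1: w=[0.0000, 0.0000, 0.4216, 0.4216, 0.1314, 0.0103, 0.0103, 0.0048, 0.0000]  mean=1.4389  Neff=2.6810  idx=[2, 2, 2, 3, 3, 3, 3, 4, 6]
step 2: w=[0.1354, 0.1354, 0.1354, 0.1354, 0.1354, 0.1354, 0.1354, 0.0477, 0.0047]  mean=1.4186  Neff=7.6584  idx=[0, 1, 1, 2, 3, 4, 5, 6, 6]

post_mean = 1.4186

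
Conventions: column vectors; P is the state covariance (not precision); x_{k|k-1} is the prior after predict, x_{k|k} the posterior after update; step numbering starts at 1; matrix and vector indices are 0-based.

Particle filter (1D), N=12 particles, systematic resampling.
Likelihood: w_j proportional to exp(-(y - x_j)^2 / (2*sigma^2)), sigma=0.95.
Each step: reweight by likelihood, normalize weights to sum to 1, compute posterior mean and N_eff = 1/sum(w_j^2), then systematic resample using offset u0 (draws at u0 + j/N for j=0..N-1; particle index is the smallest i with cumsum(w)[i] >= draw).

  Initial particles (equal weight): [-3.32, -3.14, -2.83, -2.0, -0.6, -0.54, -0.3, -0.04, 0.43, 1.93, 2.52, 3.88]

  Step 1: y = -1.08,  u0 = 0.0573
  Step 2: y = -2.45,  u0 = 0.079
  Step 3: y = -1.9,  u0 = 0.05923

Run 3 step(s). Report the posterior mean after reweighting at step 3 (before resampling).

post_mean = -2.0207

step 1: w=[0.0146, 0.0224, 0.0431, 0.1472, 0.2071, 0.2002, 0.1679, 0.1292, 0.0665, 0.0016, 0.0002, 0.0000]  mean=-0.7911  Neff=6.3889  idx=[2, 3, 3, 4, 4, 5, 5, 6, 6, 7, 7, 8]
step 2: w=[0.2622, 0.2539, 0.2539, 0.0426, 0.0426, 0.0376, 0.0376, 0.0219, 0.0219, 0.0114, 0.0114, 0.0029]  mean=-1.8622  Neff=4.8697  idx=[0, 0, 0, 1, 1, 1, 2, 2, 2, 4, 6, 10]
step 3: w=[0.0710, 0.0710, 0.0710, 0.1140, 0.1140, 0.1140, 0.1140, 0.1140, 0.1140, 0.0449, 0.0411, 0.0169]  mean=-2.0207  Neff=10.2979  idx=[0, 2, 3, 3, 4, 5, 6, 6, 7, 8, 8, 10]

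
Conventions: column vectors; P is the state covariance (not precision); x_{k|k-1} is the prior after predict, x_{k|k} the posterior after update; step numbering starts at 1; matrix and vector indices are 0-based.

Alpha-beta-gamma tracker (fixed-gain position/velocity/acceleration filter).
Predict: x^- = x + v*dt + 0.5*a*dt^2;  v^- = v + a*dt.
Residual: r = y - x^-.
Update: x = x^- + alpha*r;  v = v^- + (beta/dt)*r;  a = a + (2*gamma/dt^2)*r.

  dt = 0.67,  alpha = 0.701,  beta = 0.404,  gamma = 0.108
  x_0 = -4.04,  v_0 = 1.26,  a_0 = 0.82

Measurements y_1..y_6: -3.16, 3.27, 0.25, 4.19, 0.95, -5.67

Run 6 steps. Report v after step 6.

step 1: x_pred=-3.0118  r=-0.1482  x^+=-3.1157  v^+=1.7200  a^+=0.7487
step 2: x_pred=-1.7952  r=5.0652  x^+=1.7555  v^+=5.2759  a^+=3.1859
step 3: x_pred=6.0054  r=-5.7554  x^+=1.9709  v^+=3.9400  a^+=0.4166
step 4: x_pred=4.7042  r=-0.5142  x^+=4.3437  v^+=3.9091  a^+=0.1692
step 5: x_pred=7.0008  r=-6.0508  x^+=2.7592  v^+=0.3739  a^+=-2.7423
step 6: x_pred=2.3942  r=-8.0642  x^+=-3.2588  v^+=-6.3261  a^+=-6.6226

v_post = -6.3261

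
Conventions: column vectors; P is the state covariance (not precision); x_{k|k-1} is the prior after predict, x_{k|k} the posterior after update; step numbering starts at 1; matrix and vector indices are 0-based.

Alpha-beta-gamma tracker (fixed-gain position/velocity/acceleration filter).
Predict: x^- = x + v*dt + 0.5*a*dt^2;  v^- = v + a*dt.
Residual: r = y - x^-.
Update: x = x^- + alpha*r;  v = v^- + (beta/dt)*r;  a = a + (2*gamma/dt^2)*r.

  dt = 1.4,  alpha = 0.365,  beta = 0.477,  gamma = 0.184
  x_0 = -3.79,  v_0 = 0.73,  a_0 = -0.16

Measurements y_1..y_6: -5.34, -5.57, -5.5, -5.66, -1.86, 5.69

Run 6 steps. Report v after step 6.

step 1: x_pred=-2.9248  r=-2.4152  x^+=-3.8063  v^+=-0.3169  a^+=-0.6135
step 2: x_pred=-4.8512  r=-0.7188  x^+=-5.1136  v^+=-1.4207  a^+=-0.7484
step 3: x_pred=-7.8359  r=2.3359  x^+=-6.9833  v^+=-1.6726  a^+=-0.3098
step 4: x_pred=-9.6286  r=3.9686  x^+=-8.1800  v^+=-0.7542  a^+=0.4353
step 5: x_pred=-8.8093  r=6.9493  x^+=-6.2728  v^+=2.2229  a^+=1.7400
step 6: x_pred=-1.4555  r=7.1455  x^+=1.1526  v^+=7.0936  a^+=3.0817

v_post = 7.0936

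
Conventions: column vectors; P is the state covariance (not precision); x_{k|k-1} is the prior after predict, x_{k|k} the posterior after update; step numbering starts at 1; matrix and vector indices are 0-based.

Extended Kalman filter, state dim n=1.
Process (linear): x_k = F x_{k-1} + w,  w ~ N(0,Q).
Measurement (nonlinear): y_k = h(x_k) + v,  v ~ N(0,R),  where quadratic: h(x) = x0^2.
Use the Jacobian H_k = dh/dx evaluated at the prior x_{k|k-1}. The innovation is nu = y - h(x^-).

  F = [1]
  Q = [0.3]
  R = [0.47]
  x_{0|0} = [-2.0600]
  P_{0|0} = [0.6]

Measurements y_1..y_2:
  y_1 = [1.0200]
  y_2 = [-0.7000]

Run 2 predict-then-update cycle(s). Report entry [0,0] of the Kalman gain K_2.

K[0,0] = -0.3170

step 1: x^-=[-2.0600]  P^-=[0.9000]  H_jac=[-4.1200]  S=[15.7470]  K=[-0.2355]  nu=[-3.2236]  x^+=[-1.3009]  P^+=[0.0269]
step 2: x^-=[-1.3009]  P^-=[0.3269]  H_jac=[-2.6019]  S=[2.6827]  K=[-0.3170]  nu=[-2.3924]  x^+=[-0.5425]  P^+=[0.0573]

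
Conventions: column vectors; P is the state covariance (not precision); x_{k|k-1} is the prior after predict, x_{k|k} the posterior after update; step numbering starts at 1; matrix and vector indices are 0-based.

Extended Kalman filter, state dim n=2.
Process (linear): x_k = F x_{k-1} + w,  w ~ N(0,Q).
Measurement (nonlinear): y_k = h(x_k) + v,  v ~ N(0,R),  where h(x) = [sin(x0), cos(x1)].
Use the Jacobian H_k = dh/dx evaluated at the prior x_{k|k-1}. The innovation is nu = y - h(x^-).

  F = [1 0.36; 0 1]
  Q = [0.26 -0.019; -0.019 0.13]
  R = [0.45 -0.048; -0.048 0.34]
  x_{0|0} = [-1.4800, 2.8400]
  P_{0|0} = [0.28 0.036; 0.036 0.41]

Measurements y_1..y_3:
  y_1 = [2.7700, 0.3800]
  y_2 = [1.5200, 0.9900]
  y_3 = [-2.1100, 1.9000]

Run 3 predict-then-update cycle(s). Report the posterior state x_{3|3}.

x_post = [3.3736, 0.7140]

step 1: x^-=[-0.4576, 2.8400]  P^-=[0.6191 0.1646; 0.1646 0.5400]  H_jac=[0.8971 0.0000; 0.0000 -0.2970]  S=[0.9482 -0.0919; -0.0919 0.3876]  K=[0.5869 0.0130; 0.1184 -0.3857]  nu=[3.2118, 1.3349]  x^+=[1.4448, 2.7052]  P^+=[0.2937 0.0800; 0.0800 0.4606]
step 2: x^-=[2.4187, 2.7052]  P^-=[0.6710 0.2268; 0.2268 0.5906]  H_jac=[-0.7499 0.0000; 0.0000 -0.4226]  S=[0.8274 0.0239; 0.0239 0.4455]  K=[-0.6029 -0.1829; -0.1897 -0.5502]  nu=[0.8585, 1.8963]  x^+=[1.5544, 1.4991]  P^+=[0.3501 0.0786; 0.0786 0.4210]
step 3: x^-=[2.0941, 1.4991]  P^-=[0.7213 0.2112; 0.2112 0.5510]  H_jac=[-0.4997 0.0000; 0.0000 -0.9974]  S=[0.6301 0.0573; 0.0573 0.8882]  K=[-0.5537 -0.2015; -0.1119 -0.6116]  nu=[-2.9762, 1.8284]  x^+=[3.3736, 0.7140]  P^+=[0.4793 0.0420; 0.0420 0.2031]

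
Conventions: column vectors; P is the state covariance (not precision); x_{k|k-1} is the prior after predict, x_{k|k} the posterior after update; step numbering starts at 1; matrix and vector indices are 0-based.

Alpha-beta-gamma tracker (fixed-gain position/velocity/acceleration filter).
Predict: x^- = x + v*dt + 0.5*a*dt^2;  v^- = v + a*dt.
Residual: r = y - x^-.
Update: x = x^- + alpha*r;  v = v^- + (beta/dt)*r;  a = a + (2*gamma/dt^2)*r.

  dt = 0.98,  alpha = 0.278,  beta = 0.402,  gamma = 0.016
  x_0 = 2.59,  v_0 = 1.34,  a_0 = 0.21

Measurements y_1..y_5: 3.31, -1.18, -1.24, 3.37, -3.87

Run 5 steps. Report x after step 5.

x_post = -1.6610

step 1: x_pred=4.0040  r=-0.6940  x^+=3.8111  v^+=1.2611  a^+=0.1869
step 2: x_pred=5.1367  r=-6.3167  x^+=3.3807  v^+=-1.1469  a^+=-0.0236
step 3: x_pred=2.2454  r=-3.4854  x^+=1.2764  v^+=-2.5997  a^+=-0.1397
step 4: x_pred=-1.3384  r=4.7084  x^+=-0.0295  v^+=-0.8053  a^+=0.0172
step 5: x_pred=-0.8104  r=-3.0596  x^+=-1.6610  v^+=-2.0435  a^+=-0.0848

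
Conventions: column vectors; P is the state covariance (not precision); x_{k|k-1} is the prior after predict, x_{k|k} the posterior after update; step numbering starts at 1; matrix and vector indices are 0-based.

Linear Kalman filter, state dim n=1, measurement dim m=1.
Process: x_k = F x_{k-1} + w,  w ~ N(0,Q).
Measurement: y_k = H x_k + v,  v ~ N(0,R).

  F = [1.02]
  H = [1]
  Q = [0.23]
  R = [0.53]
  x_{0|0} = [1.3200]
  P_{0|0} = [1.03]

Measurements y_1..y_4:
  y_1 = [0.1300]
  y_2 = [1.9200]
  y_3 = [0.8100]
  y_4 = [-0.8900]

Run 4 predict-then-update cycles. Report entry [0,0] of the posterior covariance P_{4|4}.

step 1: x^-=[1.3464]  P^-=[1.3016]  S=[1.8316]  K=[0.7106]  nu=[-1.2164]  x^+=[0.4820]  P^+=[0.3766]
step 2: x^-=[0.4916]  P^-=[0.6219]  S=[1.1519]  K=[0.5399]  nu=[1.4284]  x^+=[1.2628]  P^+=[0.2861]
step 3: x^-=[1.2880]  P^-=[0.5277]  S=[1.0577]  K=[0.4989]  nu=[-0.4780]  x^+=[1.0495]  P^+=[0.2644]
step 4: x^-=[1.0705]  P^-=[0.5051]  S=[1.0351]  K=[0.4880]  nu=[-1.9605]  x^+=[0.1138]  P^+=[0.2586]

P_post[0,0] = 0.2586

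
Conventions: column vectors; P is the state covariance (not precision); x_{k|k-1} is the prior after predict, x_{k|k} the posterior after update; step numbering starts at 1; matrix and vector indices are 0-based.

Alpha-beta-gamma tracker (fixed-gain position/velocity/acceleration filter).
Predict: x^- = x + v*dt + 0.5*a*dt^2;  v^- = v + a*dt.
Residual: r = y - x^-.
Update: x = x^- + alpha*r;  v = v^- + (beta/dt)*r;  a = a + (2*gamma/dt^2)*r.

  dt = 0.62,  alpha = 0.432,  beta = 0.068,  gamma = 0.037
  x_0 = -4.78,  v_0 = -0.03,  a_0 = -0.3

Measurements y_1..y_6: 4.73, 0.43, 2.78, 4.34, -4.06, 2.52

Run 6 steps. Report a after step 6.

step 1: x_pred=-4.8563  r=9.5863  x^+=-0.7150  v^+=0.8354  a^+=1.5454
step 2: x_pred=0.1000  r=0.3300  x^+=0.2425  v^+=1.8298  a^+=1.6090
step 3: x_pred=1.6862  r=1.0938  x^+=2.1587  v^+=2.9473  a^+=1.8195
step 4: x_pred=4.3358  r=0.0042  x^+=4.3376  v^+=4.0758  a^+=1.8203
step 5: x_pred=7.2145  r=-11.2745  x^+=2.3439  v^+=3.9679  a^+=-0.3501
step 6: x_pred=4.7367  r=-2.2167  x^+=3.7791  v^+=3.5077  a^+=-0.7768

a_post = -0.7768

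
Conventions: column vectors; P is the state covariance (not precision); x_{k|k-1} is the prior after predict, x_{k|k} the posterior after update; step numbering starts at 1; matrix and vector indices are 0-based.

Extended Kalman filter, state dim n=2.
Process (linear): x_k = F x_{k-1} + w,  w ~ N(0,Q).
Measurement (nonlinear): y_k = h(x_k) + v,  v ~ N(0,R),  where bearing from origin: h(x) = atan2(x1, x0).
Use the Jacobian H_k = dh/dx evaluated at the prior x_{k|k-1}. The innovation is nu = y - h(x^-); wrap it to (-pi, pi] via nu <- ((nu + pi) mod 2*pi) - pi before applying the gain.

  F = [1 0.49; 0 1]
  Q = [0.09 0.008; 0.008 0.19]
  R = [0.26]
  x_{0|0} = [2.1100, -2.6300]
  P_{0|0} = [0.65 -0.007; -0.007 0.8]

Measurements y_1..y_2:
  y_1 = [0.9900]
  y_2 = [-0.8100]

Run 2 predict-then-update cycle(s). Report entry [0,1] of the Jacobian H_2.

H_jac[0,1] = 0.3391

step 1: x^-=[0.8213, -2.6300]  P^-=[0.9252 0.3930; 0.3930 0.9900]  H_jac=[0.3464 0.1082]  S=[0.4121]  K=[0.8810; 0.5903]  nu=[2.2581]  x^+=[2.8107, -1.2970]  P^+=[0.6054 0.1787; 0.1787 0.8464]
step 2: x^-=[2.1751, -1.2970]  P^-=[1.0737 0.6014; 0.6014 1.0364]  H_jac=[0.2022 0.3391]  S=[0.5056]  K=[0.8329; 0.9357]  nu=[-0.2723]  x^+=[1.9483, -1.5518]  P^+=[0.7230 0.2074; 0.2074 0.5937]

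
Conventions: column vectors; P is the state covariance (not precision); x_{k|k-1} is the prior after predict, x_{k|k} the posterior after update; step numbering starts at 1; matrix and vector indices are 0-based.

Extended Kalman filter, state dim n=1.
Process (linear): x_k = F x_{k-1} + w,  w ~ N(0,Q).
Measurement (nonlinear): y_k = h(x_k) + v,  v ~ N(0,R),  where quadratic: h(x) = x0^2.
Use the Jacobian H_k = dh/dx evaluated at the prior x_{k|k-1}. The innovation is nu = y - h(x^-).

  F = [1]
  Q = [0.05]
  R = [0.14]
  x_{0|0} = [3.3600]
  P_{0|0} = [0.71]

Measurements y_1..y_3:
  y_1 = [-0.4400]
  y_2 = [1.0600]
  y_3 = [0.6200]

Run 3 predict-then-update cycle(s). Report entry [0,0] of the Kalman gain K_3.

step 1: x^-=[3.3600]  P^-=[0.7600]  H_jac=[6.7200]  S=[34.4604]  K=[0.1482]  nu=[-11.7296]  x^+=[1.6216]  P^+=[0.0031]
step 2: x^-=[1.6216]  P^-=[0.0531]  H_jac=[3.2432]  S=[0.6984]  K=[0.2465]  nu=[-1.5696]  x^+=[1.2347]  P^+=[0.0106]
step 3: x^-=[1.2347]  P^-=[0.0606]  H_jac=[2.4693]  S=[0.5098]  K=[0.2938]  nu=[-0.9044]  x^+=[0.9690]  P^+=[0.0167]

K[0,0] = 0.2938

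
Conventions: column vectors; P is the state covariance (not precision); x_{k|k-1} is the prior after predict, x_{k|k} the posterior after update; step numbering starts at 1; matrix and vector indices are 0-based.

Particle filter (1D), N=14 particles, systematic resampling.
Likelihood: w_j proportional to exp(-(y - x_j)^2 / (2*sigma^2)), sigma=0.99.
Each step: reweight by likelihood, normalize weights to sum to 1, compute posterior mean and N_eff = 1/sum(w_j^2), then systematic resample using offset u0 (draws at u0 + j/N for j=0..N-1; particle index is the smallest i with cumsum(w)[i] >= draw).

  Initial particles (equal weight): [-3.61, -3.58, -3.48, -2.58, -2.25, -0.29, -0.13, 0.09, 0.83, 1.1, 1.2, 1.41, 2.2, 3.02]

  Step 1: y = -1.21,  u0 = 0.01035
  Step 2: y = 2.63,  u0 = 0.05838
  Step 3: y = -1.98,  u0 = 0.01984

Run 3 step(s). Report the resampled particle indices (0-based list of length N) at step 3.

step 1: w=[0.0174, 0.0188, 0.0238, 0.1265, 0.1898, 0.2140, 0.1817, 0.1391, 0.0394, 0.0217, 0.0170, 0.0099, 0.0009, 0.0000]  mean=-0.9463  Neff=6.5019  idx=[0, 3, 3, 4, 4, 4, 5, 5, 5, 6, 6, 7, 7, 8]
step 2: w=[0.0000, 0.0000, 0.0000, 0.0000, 0.0000, 0.0000, 0.0373, 0.0373, 0.0373, 0.0594, 0.0594, 0.1076, 0.1076, 0.5539]  mean=0.4311  Neff=2.9305  idx=[7, 9, 10, 11, 12, 12, 13, 13, 13, 13, 13, 13, 13, 13]
step 3: w=[0.2194, 0.1644, 0.1644, 0.1059, 0.1059, 0.1059, 0.0168, 0.0168, 0.0168, 0.0168, 0.0168, 0.0168, 0.0168, 0.0168]  mean=0.0336  Neff=7.2428  idx=[0, 0, 0, 1, 1, 1, 2, 2, 3, 4, 4, 5, 6, 10]

resampled_idx = [0, 0, 0, 1, 1, 1, 2, 2, 3, 4, 4, 5, 6, 10]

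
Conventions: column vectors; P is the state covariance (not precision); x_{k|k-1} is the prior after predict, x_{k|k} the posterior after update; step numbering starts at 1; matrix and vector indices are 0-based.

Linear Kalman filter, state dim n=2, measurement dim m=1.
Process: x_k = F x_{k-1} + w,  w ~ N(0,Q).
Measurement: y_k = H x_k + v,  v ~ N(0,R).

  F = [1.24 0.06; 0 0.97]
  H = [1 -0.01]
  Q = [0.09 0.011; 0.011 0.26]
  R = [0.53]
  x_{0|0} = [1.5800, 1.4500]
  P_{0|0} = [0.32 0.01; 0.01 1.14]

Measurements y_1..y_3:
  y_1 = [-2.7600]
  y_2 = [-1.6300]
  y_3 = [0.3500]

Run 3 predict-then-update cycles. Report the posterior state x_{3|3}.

x_post = [-0.4682, 1.1630]

step 1: x^-=[2.0462, 1.4065]  P^-=[0.5876 0.0894; 0.0894 1.3326]  S=[1.1160]  K=[0.5258; 0.0681]  nu=[-4.7921]  x^+=[-0.4733, 1.0799]  P^+=[0.2791 0.0494; 0.0494 1.3274]
step 2: x^-=[-0.5221, 1.0475]  P^-=[0.5313 0.1477; 0.1477 1.5090]  S=[1.0585]  K=[0.5006; 0.1252]  nu=[-1.0974]  x^+=[-1.0714, 0.9101]  P^+=[0.2661 0.0813; 0.0813 1.4924]
step 3: x^-=[-1.2740, 0.8828]  P^-=[0.5166 0.1956; 0.1956 1.6642]  S=[1.0429]  K=[0.4935; 0.1716]  nu=[1.6328]  x^+=[-0.4682, 1.1630]  P^+=[0.2626 0.1073; 0.1073 1.6335]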